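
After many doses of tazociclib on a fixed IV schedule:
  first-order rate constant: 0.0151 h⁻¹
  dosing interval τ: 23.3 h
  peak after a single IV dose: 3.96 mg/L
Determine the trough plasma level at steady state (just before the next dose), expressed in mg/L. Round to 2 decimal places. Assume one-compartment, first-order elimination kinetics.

e^(−kτ) = e^(−0.01510 × 23.3) = 0.7034
Accumulation ratio R = 1 / (1 − e^(−kτ)) = 1 / (1 − 0.7034) = 3.372
Steady-state trough = C₀ × R × e^(−kτ) = 3.96 × 3.372 × 0.7034 = 9.393 mg/L

9.39 mg/L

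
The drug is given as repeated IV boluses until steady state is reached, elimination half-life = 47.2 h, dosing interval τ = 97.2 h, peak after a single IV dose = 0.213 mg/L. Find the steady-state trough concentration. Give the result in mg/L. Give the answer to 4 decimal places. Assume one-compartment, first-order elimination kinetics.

k = ln2 / t½ = 0.693147 / 47.2 = 0.01469 h⁻¹
e^(−kτ) = e^(−0.01469 × 97.2) = 0.2398
Accumulation ratio R = 1 / (1 − e^(−kτ)) = 1 / (1 − 0.2398) = 1.315
Steady-state trough = C₀ × R × e^(−kτ) = 0.213 × 1.315 × 0.2398 = 0.06717 mg/L

0.0672 mg/L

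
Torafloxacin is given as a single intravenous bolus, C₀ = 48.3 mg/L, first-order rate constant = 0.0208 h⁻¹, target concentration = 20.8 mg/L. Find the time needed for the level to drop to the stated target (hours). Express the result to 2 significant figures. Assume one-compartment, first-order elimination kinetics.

t = ln(C₀ / C) / k = ln(48.30 / 20.8) / 0.02080
  = ln(2.322) / 0.02080 = 0.8424 / 0.02080 = 40.50 h

41 h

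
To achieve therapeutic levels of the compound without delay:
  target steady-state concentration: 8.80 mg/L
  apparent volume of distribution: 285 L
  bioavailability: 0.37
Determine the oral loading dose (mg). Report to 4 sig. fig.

LD = Css × Vd / F = 8.80 × 285 / 0.37 = 6778 mg

6778 mg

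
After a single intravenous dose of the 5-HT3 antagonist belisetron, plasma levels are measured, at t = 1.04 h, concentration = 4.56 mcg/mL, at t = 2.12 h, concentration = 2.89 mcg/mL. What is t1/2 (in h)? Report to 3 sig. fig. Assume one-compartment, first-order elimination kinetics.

1.64 h

k = ln(C₁/C₂) / (t₂ − t₁) = ln(4.56/2.89) / (2.12 − 1.04)
  = 0.4561 / 1.080 = 0.4223 h⁻¹
t½ = ln2 / k = 0.693147 / 0.4223 = 1.641 h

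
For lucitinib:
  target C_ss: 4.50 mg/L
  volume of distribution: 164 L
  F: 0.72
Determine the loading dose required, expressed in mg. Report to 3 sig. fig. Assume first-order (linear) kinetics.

1030 mg

LD = Css × Vd / F = 4.50 × 164 / 0.72 = 1025 mg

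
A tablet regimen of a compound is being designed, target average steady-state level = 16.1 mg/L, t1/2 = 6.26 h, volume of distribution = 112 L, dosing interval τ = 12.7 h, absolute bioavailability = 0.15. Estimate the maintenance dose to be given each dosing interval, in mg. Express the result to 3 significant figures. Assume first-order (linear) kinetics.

k = ln2 / t½ = 0.693147 / 6.26 = 0.1107 h⁻¹
CL = k × Vd = 0.1107 × 112 = 12.40 L/h
At steady state, F × (Dose/τ) = Css × CL.
Dose = Css × CL × τ / F = 16.1 × 12.40 × 12.7 / 0.15 = 16900 mg

16900 mg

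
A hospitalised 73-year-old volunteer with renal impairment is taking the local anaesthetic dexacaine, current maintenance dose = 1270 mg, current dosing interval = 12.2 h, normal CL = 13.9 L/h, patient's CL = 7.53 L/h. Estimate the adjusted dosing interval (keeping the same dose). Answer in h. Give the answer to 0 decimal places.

To keep the same average steady-state level, dosing rate must scale with clearance.
CL ratio = 7.53 / 13.9 = 0.5417
New interval (same dose) = 12.2 / 0.5417 = 22.52 h

23 h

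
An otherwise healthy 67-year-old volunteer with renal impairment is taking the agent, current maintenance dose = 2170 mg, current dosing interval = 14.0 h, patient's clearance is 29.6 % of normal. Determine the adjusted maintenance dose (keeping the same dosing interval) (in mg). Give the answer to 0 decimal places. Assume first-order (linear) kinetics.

642 mg

To keep the same average steady-state level, dosing rate must scale with clearance.
CL ratio = 29.6 / 100 = 0.2960
New dose (same interval) = 2170 × 0.2960 = 642.3 mg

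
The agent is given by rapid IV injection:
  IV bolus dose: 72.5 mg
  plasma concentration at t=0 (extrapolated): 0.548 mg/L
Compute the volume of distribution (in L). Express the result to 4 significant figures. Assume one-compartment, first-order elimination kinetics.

Vd = Dose / C₀ = 72.50 / 0.548 = 132.3 L

132.3 L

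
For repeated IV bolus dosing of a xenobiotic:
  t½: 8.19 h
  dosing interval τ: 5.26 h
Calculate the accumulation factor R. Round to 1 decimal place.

k = ln2 / t½ = 0.693147 / 8.19 = 0.08463 h⁻¹
e^(−kτ) = e^(−0.08463 × 5.26) = 0.6407
Accumulation ratio R = 1 / (1 − e^(−kτ)) = 1 / (1 − 0.6407) = 2.783

2.8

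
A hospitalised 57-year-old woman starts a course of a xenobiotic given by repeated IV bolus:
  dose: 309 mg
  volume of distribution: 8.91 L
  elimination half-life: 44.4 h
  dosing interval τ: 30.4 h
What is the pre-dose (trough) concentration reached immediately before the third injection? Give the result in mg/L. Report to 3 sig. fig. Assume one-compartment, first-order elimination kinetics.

35.0 mg/L

C₀ per dose = Dose / Vd = 309 / 8.91 = 34.68 mg/L
k = ln2 / t½ = 0.693147 / 44.4 = 0.01561 h⁻¹
Fraction remaining after one interval: r = e^(−kτ) = e^(−0.01561 × 30.4) = 0.6222
Before dose 3, 2 doses have been given (aged 1τ, 2τ).
C_trough = C₀ × (r + r²) = 34.68 × (0.6222 + 0.3871) = 35.00 mg/L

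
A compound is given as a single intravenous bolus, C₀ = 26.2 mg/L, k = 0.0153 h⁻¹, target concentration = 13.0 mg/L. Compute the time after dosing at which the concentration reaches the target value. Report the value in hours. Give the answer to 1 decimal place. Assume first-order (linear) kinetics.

45.8 h

t = ln(C₀ / C) / k = ln(26.20 / 13.0) / 0.01530
  = ln(2.015) / 0.01530 = 0.7006 / 0.01530 = 45.79 h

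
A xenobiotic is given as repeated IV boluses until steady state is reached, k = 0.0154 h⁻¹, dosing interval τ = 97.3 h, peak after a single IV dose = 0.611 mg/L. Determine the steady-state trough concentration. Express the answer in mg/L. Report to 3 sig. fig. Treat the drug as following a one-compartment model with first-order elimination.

0.176 mg/L

e^(−kτ) = e^(−0.01540 × 97.3) = 0.2235
Accumulation ratio R = 1 / (1 − e^(−kτ)) = 1 / (1 − 0.2235) = 1.288
Steady-state trough = C₀ × R × e^(−kτ) = 0.611 × 1.288 × 0.2235 = 0.1759 mg/L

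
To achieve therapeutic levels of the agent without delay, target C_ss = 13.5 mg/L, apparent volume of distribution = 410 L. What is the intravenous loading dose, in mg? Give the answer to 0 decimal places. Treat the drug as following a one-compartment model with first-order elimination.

LD = Css × Vd = 13.5 × 410 = 5535 mg

5535 mg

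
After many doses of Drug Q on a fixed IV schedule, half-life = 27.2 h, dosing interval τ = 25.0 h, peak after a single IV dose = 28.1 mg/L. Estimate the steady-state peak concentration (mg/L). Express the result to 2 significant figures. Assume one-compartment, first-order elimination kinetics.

k = ln2 / t½ = 0.693147 / 27.2 = 0.02548 h⁻¹
e^(−kτ) = e^(−0.02548 × 25.0) = 0.5289
Accumulation ratio R = 1 / (1 − e^(−kτ)) = 1 / (1 − 0.5289) = 2.123
Steady-state peak = C₀ × R = 28.1 × 2.123 = 59.66 mg/L

60 mg/L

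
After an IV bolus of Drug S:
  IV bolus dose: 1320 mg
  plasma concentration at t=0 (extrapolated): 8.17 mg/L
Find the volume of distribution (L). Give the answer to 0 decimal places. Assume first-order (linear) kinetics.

162 L

Vd = Dose / C₀ = 1320 / 8.17 = 161.6 L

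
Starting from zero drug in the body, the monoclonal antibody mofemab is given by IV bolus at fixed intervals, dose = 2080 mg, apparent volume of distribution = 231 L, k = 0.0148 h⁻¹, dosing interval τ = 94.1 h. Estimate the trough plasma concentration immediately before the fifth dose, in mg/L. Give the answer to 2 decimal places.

C₀ per dose = Dose / Vd = 2080 / 231 = 9.004 mg/L
Fraction remaining after one interval: r = e^(−kτ) = e^(−0.01480 × 94.1) = 0.2484
Before dose 5, 4 doses have been given (aged 1τ, 2τ, 3τ, 4τ).
C_trough = C₀ × (r + r² + … + r^4) = C₀ × r(1−r^4)/(1−r)
        = 9.004 × 0.2484 × (1 − 0.003807) / (1 − 0.2484) = 2.964 mg/L

2.96 mg/L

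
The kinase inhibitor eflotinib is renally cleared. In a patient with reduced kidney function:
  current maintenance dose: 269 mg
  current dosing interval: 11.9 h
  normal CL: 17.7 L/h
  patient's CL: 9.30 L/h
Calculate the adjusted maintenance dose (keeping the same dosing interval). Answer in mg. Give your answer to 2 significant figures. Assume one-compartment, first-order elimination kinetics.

To keep the same average steady-state level, dosing rate must scale with clearance.
CL ratio = 9.30 / 17.7 = 0.5254
New dose (same interval) = 269 × 0.5254 = 141.3 mg

140 mg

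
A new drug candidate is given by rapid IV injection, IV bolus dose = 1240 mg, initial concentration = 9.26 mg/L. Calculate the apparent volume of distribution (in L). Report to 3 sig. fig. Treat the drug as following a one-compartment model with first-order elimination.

134 L

Vd = Dose / C₀ = 1240 / 9.26 = 133.9 L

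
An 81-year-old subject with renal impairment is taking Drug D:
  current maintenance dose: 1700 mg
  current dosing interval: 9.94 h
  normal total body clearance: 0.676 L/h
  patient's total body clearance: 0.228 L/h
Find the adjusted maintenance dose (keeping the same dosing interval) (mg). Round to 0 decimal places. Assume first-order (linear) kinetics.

573 mg

To keep the same average steady-state level, dosing rate must scale with clearance.
CL ratio = 0.228 / 0.676 = 0.3373
New dose (same interval) = 1700 × 0.3373 = 573.4 mg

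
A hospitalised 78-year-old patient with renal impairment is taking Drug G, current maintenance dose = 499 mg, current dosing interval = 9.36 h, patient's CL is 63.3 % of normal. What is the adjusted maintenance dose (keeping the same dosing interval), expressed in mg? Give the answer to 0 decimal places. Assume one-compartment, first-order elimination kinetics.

To keep the same average steady-state level, dosing rate must scale with clearance.
CL ratio = 63.3 / 100 = 0.6330
New dose (same interval) = 499 × 0.6330 = 315.9 mg

316 mg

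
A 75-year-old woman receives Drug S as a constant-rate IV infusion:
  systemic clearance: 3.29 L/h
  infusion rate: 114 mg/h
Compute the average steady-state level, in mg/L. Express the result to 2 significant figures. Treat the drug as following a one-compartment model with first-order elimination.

35 mg/L

At steady state Css = R₀ / CL = 114 / 3.290 = 34.65 mg/L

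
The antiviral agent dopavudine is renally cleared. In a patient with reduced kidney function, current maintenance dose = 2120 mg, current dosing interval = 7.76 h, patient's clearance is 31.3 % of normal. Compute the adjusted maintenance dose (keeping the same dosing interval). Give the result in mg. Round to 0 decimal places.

664 mg

To keep the same average steady-state level, dosing rate must scale with clearance.
CL ratio = 31.3 / 100 = 0.3130
New dose (same interval) = 2120 × 0.3130 = 663.6 mg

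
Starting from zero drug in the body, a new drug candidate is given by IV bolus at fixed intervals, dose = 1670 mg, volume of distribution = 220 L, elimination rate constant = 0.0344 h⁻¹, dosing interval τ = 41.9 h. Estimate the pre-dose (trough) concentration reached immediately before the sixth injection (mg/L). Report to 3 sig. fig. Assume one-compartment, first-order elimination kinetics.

2.35 mg/L

C₀ per dose = Dose / Vd = 1670 / 220 = 7.591 mg/L
Fraction remaining after one interval: r = e^(−kτ) = e^(−0.03440 × 41.9) = 0.2366
Before dose 6, 5 doses have been given (aged 1τ, 2τ, 3τ, 4τ, 5τ).
C_trough = C₀ × (r + r² + … + r^5) = C₀ × r(1−r^5)/(1−r)
        = 7.591 × 0.2366 × (1 − 0.0007414) / (1 − 0.2366) = 2.351 mg/L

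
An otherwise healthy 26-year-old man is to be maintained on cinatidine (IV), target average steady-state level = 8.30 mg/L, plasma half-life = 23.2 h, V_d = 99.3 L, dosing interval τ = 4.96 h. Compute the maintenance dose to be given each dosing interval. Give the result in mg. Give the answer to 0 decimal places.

122 mg

k = ln2 / t½ = 0.693147 / 23.2 = 0.02988 h⁻¹
CL = k × Vd = 0.02988 × 99.3 = 2.967 L/h
At steady state, Dose/τ = Css × CL.
Dose = Css × CL × τ = 8.30 × 2.967 × 4.96 = 122.1 mg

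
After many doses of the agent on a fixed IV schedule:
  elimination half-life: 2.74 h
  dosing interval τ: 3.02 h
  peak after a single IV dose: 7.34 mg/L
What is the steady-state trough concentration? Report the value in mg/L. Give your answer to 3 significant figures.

k = ln2 / t½ = 0.693147 / 2.74 = 0.2530 h⁻¹
e^(−kτ) = e^(−0.2530 × 3.02) = 0.4658
Accumulation ratio R = 1 / (1 − e^(−kτ)) = 1 / (1 − 0.4658) = 1.872
Steady-state trough = C₀ × R × e^(−kτ) = 7.34 × 1.872 × 0.4658 = 6.400 mg/L

6.40 mg/L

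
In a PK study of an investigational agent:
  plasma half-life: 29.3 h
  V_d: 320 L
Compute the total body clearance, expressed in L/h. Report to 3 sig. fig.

k = ln2 / t½ = 0.693147 / 29.3 = 0.02366 h⁻¹
CL = k × Vd = 0.02366 × 320 = 7.571 L/h

7.57 L/h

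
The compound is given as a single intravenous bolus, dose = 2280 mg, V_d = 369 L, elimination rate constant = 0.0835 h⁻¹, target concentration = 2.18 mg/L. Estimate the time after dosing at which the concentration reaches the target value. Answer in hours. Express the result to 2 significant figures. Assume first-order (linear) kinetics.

12 h

C₀ = Dose / Vd = 2280 / 369 = 6.179 mg/L
t = ln(C₀ / C) / k = ln(6.179 / 2.18) / 0.08350
  = ln(2.834) / 0.08350 = 1.042 / 0.08350 = 12.48 h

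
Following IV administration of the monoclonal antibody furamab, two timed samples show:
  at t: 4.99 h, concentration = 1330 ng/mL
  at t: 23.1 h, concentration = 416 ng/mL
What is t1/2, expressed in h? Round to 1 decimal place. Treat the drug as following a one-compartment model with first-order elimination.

10.8 h

k = ln(C₁/C₂) / (t₂ − t₁) = ln(1330/416) / (23.1 − 4.99)
  = 1.162 / 18.11 = 0.06416 h⁻¹
t½ = ln2 / k = 0.693147 / 0.06416 = 10.80 h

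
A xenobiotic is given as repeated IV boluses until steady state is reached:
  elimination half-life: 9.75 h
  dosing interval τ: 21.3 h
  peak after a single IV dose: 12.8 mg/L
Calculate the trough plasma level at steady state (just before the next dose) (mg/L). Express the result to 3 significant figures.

3.61 mg/L

k = ln2 / t½ = 0.693147 / 9.75 = 0.07109 h⁻¹
e^(−kτ) = e^(−0.07109 × 21.3) = 0.2200
Accumulation ratio R = 1 / (1 − e^(−kτ)) = 1 / (1 − 0.2200) = 1.282
Steady-state trough = C₀ × R × e^(−kτ) = 12.8 × 1.282 × 0.2200 = 3.610 mg/L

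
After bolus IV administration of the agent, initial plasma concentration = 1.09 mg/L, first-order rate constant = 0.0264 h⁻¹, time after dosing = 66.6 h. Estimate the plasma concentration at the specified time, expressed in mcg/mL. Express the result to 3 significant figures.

C = C₀ · e^(−k·t) = 1.090 × e^(−0.02640 × 66.6)
  = 1.090 × 0.1723 = 0.1878 mg/L
(0.1878 mg/L = 0.1878 mcg/mL)

0.188 mcg/mL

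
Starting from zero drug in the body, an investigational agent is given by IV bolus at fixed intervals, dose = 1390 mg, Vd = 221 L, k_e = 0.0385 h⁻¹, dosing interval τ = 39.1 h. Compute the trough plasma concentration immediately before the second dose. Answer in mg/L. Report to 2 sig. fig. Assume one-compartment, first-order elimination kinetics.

1.4 mg/L

C₀ per dose = Dose / Vd = 1390 / 221 = 6.290 mg/L
Fraction remaining after one interval: r = e^(−kτ) = e^(−0.03850 × 39.1) = 0.2219
Before dose 2, 1 dose has been given (aged 1τ).
C_trough = C₀ × r = 6.290 × 0.2219 = 1.396 mg/L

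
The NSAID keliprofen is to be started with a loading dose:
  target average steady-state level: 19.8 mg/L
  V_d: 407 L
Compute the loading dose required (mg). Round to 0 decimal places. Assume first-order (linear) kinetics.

LD = Css × Vd = 19.8 × 407 = 8059 mg

8059 mg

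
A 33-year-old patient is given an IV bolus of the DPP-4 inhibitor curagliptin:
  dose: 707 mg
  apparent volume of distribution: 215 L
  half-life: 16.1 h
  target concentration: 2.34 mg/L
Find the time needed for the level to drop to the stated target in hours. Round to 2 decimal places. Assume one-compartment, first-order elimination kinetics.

7.90 h

C₀ = Dose / Vd = 707.0 / 215 = 3.288 mg/L
k = ln2 / t½ = 0.693147 / 16.1 = 0.04305 h⁻¹
t = ln(C₀ / C) / k = ln(3.288 / 2.34) / 0.04305
  = ln(1.405) / 0.04305 = 0.3400 / 0.04305 = 7.898 h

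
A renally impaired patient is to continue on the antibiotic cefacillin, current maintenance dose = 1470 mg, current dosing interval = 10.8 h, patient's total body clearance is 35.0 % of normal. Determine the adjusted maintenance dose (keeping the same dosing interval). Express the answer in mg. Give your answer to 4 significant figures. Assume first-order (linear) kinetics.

To keep the same average steady-state level, dosing rate must scale with clearance.
CL ratio = 35.0 / 100 = 0.3500
New dose (same interval) = 1470 × 0.3500 = 514.5 mg

514.5 mg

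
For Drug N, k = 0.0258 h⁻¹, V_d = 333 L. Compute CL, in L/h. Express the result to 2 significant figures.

CL = k × Vd = 0.0258 × 333 = 8.591 L/h

8.6 L/h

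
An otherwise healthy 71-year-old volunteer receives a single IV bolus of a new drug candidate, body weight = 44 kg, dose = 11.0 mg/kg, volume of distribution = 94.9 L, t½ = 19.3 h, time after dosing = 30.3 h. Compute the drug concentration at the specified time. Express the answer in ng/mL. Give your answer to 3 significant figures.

1720 ng/mL

Total dose = 11.0 × 44 = 484.0 mg
C₀ = Dose / Vd = 484.0 / 94.9 = 5.100 mg/L
k = ln2 / t½ = 0.693147 / 19.3 = 0.03591 h⁻¹
C = C₀ · e^(−k·t) = 5.100 × e^(−0.03591 × 30.3)
  = 5.100 × 0.3369 = 1.718 mg/L
Convert: 1.718 mg/L × 1000 = 1718 ng/mL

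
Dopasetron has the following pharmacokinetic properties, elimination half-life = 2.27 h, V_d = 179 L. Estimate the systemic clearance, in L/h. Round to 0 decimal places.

55 L/h

k = ln2 / t½ = 0.693147 / 2.27 = 0.3054 h⁻¹
CL = k × Vd = 0.3054 × 179 = 54.67 L/h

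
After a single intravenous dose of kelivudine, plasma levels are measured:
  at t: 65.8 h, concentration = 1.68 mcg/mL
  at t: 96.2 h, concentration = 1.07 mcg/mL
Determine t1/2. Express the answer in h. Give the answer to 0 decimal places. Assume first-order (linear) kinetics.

k = ln(C₁/C₂) / (t₂ − t₁) = ln(1.68/1.07) / (96.2 − 65.8)
  = 0.4511 / 30.40 = 0.01484 h⁻¹
t½ = ln2 / k = 0.693147 / 0.01484 = 46.71 h

47 h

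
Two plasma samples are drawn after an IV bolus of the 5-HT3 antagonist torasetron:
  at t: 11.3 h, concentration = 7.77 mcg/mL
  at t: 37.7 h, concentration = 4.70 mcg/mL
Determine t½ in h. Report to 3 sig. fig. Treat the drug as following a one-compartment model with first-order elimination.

36.4 h

k = ln(C₁/C₂) / (t₂ − t₁) = ln(7.77/4.70) / (37.7 − 11.3)
  = 0.5027 / 26.40 = 0.01904 h⁻¹
t½ = ln2 / k = 0.693147 / 0.01904 = 36.40 h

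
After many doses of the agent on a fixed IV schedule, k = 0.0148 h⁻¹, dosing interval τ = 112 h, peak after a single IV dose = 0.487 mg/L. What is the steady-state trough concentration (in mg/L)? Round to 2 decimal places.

0.11 mg/L

e^(−kτ) = e^(−0.01480 × 112) = 0.1906
Accumulation ratio R = 1 / (1 − e^(−kτ)) = 1 / (1 − 0.1906) = 1.235
Steady-state trough = C₀ × R × e^(−kτ) = 0.487 × 1.235 × 0.1906 = 0.1146 mg/L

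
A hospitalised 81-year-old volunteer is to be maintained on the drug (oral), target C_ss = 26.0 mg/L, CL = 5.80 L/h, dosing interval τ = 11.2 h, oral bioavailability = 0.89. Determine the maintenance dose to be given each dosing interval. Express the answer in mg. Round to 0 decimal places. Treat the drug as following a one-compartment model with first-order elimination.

At steady state, F × (Dose/τ) = Css × CL.
Dose = Css × CL × τ / F = 26.0 × 5.800 × 11.2 / 0.89 = 1898 mg

1898 mg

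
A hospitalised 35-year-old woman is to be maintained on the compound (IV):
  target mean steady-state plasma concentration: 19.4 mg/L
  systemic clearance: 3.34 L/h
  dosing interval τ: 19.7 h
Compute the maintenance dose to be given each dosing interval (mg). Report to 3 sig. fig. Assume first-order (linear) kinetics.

At steady state, Dose/τ = Css × CL.
Dose = Css × CL × τ = 19.4 × 3.340 × 19.7 = 1276 mg

1280 mg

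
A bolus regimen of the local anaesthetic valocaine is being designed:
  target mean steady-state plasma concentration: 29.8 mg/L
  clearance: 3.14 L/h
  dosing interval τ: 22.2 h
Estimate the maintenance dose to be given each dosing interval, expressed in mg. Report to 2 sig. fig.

2100 mg

At steady state, Dose/τ = Css × CL.
Dose = Css × CL × τ = 29.8 × 3.140 × 22.2 = 2077 mg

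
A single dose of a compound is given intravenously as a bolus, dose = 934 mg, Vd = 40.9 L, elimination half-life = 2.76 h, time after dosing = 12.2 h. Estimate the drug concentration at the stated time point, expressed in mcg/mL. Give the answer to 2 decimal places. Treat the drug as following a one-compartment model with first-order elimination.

1.07 mcg/mL

C₀ = Dose / Vd = 934.0 / 40.9 = 22.84 mg/L
k = ln2 / t½ = 0.693147 / 2.76 = 0.2511 h⁻¹
C = C₀ · e^(−k·t) = 22.84 × e^(−0.2511 × 12.2)
  = 22.84 × 0.04673 = 1.067 mg/L
(1.067 mg/L = 1.067 mcg/mL)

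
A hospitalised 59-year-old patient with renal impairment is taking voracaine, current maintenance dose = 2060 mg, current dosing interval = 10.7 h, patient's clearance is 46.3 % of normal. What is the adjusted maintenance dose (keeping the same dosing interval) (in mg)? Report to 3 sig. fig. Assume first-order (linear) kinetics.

To keep the same average steady-state level, dosing rate must scale with clearance.
CL ratio = 46.3 / 100 = 0.4630
New dose (same interval) = 2060 × 0.4630 = 953.8 mg

954 mg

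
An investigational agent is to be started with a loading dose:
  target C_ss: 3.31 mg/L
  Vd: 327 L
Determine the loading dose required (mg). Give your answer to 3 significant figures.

LD = Css × Vd = 3.31 × 327 = 1082 mg

1080 mg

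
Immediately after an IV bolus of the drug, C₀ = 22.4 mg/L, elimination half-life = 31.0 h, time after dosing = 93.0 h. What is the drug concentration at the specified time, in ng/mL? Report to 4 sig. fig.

k = ln2 / t½ = 0.693147 / 31.0 = 0.02236 h⁻¹
C = C₀ · e^(−k·t) = 22.40 × e^(−0.02236 × 93.0)
  = 22.40 × 0.1250 = 2.800 mg/L
Convert: 2.800 mg/L × 1000 = 2800 ng/mL

2800 ng/mL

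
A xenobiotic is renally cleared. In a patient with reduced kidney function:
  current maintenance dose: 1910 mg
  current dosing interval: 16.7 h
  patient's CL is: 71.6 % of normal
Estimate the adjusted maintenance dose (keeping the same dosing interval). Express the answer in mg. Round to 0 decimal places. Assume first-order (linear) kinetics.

1368 mg

To keep the same average steady-state level, dosing rate must scale with clearance.
CL ratio = 71.6 / 100 = 0.7160
New dose (same interval) = 1910 × 0.7160 = 1368 mg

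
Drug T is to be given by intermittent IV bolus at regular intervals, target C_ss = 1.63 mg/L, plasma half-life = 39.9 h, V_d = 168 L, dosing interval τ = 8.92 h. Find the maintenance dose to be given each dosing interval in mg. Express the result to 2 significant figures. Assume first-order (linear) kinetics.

42 mg

k = ln2 / t½ = 0.693147 / 39.9 = 0.01737 h⁻¹
CL = k × Vd = 0.01737 × 168 = 2.918 L/h
At steady state, Dose/τ = Css × CL.
Dose = Css × CL × τ = 1.63 × 2.918 × 8.92 = 42.43 mg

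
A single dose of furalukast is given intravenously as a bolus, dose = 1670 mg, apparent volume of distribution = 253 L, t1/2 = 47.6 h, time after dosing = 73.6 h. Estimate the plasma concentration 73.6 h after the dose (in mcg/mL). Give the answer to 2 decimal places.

C₀ = Dose / Vd = 1670 / 253 = 6.601 mg/L
k = ln2 / t½ = 0.693147 / 47.6 = 0.01456 h⁻¹
C = C₀ · e^(−k·t) = 6.601 × e^(−0.01456 × 73.6)
  = 6.601 × 0.3425 = 2.261 mg/L
(2.261 mg/L = 2.261 mcg/mL)

2.26 mcg/mL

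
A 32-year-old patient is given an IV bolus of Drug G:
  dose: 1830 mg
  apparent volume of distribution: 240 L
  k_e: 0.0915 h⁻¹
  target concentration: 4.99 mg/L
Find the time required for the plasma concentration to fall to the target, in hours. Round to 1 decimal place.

4.6 h

C₀ = Dose / Vd = 1830 / 240 = 7.625 mg/L
t = ln(C₀ / C) / k = ln(7.625 / 4.99) / 0.09150
  = ln(1.528) / 0.09150 = 0.4240 / 0.09150 = 4.634 h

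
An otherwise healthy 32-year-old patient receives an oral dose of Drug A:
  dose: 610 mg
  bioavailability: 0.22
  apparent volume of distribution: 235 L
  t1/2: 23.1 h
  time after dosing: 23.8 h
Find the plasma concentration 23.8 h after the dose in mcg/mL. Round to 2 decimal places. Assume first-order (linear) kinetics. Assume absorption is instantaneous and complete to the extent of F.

0.28 mcg/mL

Amount reaching circulation = F × Dose = 0.22 × 610.0 = 134.2 mg
C₀ = F·Dose / Vd = 134.2 / 235 = 0.5711 mg/L
k = ln2 / t½ = 0.693147 / 23.1 = 0.03001 h⁻¹
C = C₀ · e^(−k·t) = 0.5711 × e^(−0.03001 × 23.8)
  = 0.5711 × 0.4896 = 0.2796 mg/L
(0.2796 mg/L = 0.2796 mcg/mL)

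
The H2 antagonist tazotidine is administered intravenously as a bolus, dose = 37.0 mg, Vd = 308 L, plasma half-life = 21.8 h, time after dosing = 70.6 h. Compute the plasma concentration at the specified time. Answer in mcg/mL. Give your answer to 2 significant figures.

0.013 mcg/mL

C₀ = Dose / Vd = 37.00 / 308 = 0.1201 mg/L
k = ln2 / t½ = 0.693147 / 21.8 = 0.03180 h⁻¹
C = C₀ · e^(−k·t) = 0.1201 × e^(−0.03180 × 70.6)
  = 0.1201 × 0.1059 = 0.01272 mg/L
(0.01272 mg/L = 0.01272 mcg/mL)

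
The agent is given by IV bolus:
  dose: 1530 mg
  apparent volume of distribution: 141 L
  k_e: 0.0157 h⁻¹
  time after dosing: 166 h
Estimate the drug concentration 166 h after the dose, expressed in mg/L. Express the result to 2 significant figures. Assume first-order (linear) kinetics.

0.80 mg/L

C₀ = Dose / Vd = 1530 / 141 = 10.85 mg/L
C = C₀ · e^(−k·t) = 10.85 × e^(−0.01570 × 166)
  = 10.85 × 0.07381 = 0.8008 mg/L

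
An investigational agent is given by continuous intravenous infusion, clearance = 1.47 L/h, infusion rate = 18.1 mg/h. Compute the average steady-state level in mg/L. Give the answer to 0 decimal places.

At steady state Css = R₀ / CL = 18.1 / 1.470 = 12.31 mg/L

12 mg/L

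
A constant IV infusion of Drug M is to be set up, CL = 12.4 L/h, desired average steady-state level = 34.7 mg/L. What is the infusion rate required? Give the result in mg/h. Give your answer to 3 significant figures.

430 mg/h

At steady state, infusion rate R₀ = Css × CL = 34.7 × 12.40 = 430.3 mg/h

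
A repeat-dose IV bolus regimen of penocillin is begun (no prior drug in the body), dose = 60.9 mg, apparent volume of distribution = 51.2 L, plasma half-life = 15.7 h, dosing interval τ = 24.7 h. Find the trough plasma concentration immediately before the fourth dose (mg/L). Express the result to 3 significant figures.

C₀ per dose = Dose / Vd = 60.9 / 51.2 = 1.189 mg/L
k = ln2 / t½ = 0.693147 / 15.7 = 0.04415 h⁻¹
Fraction remaining after one interval: r = e^(−kτ) = e^(−0.04415 × 24.7) = 0.3360
Before dose 4, 3 doses have been given (aged 1τ, 2τ, 3τ).
C_trough = C₀ × (r + r² + … + r^3) = C₀ × r(1−r^3)/(1−r)
        = 1.189 × 0.3360 × (1 − 0.03793) / (1 − 0.3360) = 0.5788 mg/L

0.579 mg/L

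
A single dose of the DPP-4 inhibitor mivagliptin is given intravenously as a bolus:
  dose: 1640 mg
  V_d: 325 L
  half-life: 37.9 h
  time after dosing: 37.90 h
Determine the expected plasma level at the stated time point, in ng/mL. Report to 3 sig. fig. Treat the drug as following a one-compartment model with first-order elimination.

C₀ = Dose / Vd = 1640 / 325 = 5.046 mg/L
k = ln2 / t½ = 0.693147 / 37.9 = 0.01829 h⁻¹
t / t½ = 37.90 / 37.9 = 1 half-lives
C = C₀ × (1/2)^1 = 5.046 × 0.5000 = 2.523 mg/L
Convert: 2.523 mg/L × 1000 = 2523 ng/mL

2520 ng/mL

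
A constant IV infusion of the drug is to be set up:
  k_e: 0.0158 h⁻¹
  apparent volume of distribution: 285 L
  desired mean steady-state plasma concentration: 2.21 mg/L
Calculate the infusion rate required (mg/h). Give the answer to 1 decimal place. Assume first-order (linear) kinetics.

CL = k × Vd = 0.01580 × 285 = 4.503 L/h
At steady state, infusion rate R₀ = Css × CL = 2.21 × 4.503 = 9.952 mg/h

10.0 mg/h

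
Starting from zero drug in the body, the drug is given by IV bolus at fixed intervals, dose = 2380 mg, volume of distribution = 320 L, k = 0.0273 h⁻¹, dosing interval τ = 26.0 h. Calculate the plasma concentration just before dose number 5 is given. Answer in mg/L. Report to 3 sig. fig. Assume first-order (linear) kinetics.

C₀ per dose = Dose / Vd = 2380 / 320 = 7.438 mg/L
Fraction remaining after one interval: r = e^(−kτ) = e^(−0.02730 × 26.0) = 0.4917
Before dose 5, 4 doses have been given (aged 1τ, 2τ, 3τ, 4τ).
C_trough = C₀ × (r + r² + … + r^4) = C₀ × r(1−r^4)/(1−r)
        = 7.438 × 0.4917 × (1 − 0.05845) / (1 − 0.4917) = 6.775 mg/L

6.78 mg/L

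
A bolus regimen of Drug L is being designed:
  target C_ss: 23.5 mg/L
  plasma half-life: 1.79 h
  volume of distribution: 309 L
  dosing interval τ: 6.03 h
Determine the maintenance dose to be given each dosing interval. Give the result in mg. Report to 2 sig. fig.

17000 mg

k = ln2 / t½ = 0.693147 / 1.79 = 0.3872 h⁻¹
CL = k × Vd = 0.3872 × 309 = 119.6 L/h
At steady state, Dose/τ = Css × CL.
Dose = Css × CL × τ = 23.5 × 119.6 × 6.03 = 16950 mg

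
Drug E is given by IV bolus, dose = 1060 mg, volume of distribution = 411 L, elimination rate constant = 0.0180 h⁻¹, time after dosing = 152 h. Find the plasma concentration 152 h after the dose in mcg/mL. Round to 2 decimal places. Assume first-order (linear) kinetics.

C₀ = Dose / Vd = 1060 / 411 = 2.579 mg/L
C = C₀ · e^(−k·t) = 2.579 × e^(−0.01800 × 152)
  = 2.579 × 0.06483 = 0.1672 mg/L
(0.1672 mg/L = 0.1672 mcg/mL)

0.17 mcg/mL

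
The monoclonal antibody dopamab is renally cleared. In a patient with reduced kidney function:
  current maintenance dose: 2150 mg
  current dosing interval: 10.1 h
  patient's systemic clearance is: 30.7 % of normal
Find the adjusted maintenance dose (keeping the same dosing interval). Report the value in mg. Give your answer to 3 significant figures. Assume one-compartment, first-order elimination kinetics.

660 mg

To keep the same average steady-state level, dosing rate must scale with clearance.
CL ratio = 30.7 / 100 = 0.3070
New dose (same interval) = 2150 × 0.3070 = 660.1 mg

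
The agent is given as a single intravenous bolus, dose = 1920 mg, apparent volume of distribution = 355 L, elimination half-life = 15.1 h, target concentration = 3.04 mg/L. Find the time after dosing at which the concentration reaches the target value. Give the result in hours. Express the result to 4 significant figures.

C₀ = Dose / Vd = 1920 / 355 = 5.408 mg/L
k = ln2 / t½ = 0.693147 / 15.1 = 0.04590 h⁻¹
t = ln(C₀ / C) / k = ln(5.408 / 3.04) / 0.04590
  = ln(1.779) / 0.04590 = 0.5761 / 0.04590 = 12.55 h

12.55 h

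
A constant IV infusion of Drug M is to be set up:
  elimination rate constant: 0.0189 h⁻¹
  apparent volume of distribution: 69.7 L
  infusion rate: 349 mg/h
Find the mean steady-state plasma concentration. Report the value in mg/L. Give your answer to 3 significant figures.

CL = k × Vd = 0.01890 × 69.7 = 1.317 L/h
At steady state Css = R₀ / CL = 349 / 1.317 = 265.0 mg/L

265 mg/L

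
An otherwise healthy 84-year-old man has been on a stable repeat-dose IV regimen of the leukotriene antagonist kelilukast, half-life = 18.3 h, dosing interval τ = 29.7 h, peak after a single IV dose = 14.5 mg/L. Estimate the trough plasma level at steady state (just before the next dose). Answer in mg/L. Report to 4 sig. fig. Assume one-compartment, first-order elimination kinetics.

6.971 mg/L

k = ln2 / t½ = 0.693147 / 18.3 = 0.03788 h⁻¹
e^(−kτ) = e^(−0.03788 × 29.7) = 0.3246
Accumulation ratio R = 1 / (1 − e^(−kτ)) = 1 / (1 − 0.3246) = 1.481
Steady-state trough = C₀ × R × e^(−kτ) = 14.5 × 1.481 × 0.3246 = 6.971 mg/L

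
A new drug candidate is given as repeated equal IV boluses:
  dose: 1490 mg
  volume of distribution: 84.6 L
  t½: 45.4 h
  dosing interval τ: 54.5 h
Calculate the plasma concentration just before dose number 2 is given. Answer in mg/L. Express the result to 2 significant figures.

C₀ per dose = Dose / Vd = 1490 / 84.6 = 17.61 mg/L
k = ln2 / t½ = 0.693147 / 45.4 = 0.01527 h⁻¹
Fraction remaining after one interval: r = e^(−kτ) = e^(−0.01527 × 54.5) = 0.4351
Before dose 2, 1 dose has been given (aged 1τ).
C_trough = C₀ × r = 17.61 × 0.4351 = 7.662 mg/L

7.7 mg/L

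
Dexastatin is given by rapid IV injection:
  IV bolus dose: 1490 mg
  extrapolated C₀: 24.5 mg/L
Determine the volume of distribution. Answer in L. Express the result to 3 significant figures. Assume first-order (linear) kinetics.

60.8 L

Vd = Dose / C₀ = 1490 / 24.5 = 60.82 L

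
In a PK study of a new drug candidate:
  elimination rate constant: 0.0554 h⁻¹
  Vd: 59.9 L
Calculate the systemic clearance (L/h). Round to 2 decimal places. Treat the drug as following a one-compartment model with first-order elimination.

3.32 L/h

CL = k × Vd = 0.0554 × 59.9 = 3.318 L/h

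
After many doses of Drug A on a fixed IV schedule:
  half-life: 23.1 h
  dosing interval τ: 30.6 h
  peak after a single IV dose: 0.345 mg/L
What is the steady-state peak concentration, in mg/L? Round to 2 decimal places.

0.57 mg/L

k = ln2 / t½ = 0.693147 / 23.1 = 0.03001 h⁻¹
e^(−kτ) = e^(−0.03001 × 30.6) = 0.3992
Accumulation ratio R = 1 / (1 − e^(−kτ)) = 1 / (1 − 0.3992) = 1.664
Steady-state peak = C₀ × R = 0.345 × 1.664 = 0.5741 mg/L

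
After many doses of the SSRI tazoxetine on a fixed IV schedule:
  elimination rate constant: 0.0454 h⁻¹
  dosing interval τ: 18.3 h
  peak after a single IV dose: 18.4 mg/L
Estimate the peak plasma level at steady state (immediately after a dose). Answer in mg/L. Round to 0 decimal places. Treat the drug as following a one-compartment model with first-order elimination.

e^(−kτ) = e^(−0.04540 × 18.3) = 0.4357
Accumulation ratio R = 1 / (1 − e^(−kτ)) = 1 / (1 − 0.4357) = 1.772
Steady-state peak = C₀ × R = 18.4 × 1.772 = 32.60 mg/L

33 mg/L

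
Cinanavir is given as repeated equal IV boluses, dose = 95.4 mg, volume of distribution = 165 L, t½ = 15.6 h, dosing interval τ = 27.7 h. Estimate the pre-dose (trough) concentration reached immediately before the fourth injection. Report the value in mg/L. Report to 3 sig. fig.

0.233 mg/L

C₀ per dose = Dose / Vd = 95.4 / 165 = 0.5782 mg/L
k = ln2 / t½ = 0.693147 / 15.6 = 0.04443 h⁻¹
Fraction remaining after one interval: r = e^(−kτ) = e^(−0.04443 × 27.7) = 0.2921
Before dose 4, 3 doses have been given (aged 1τ, 2τ, 3τ).
C_trough = C₀ × (r + r² + … + r^3) = C₀ × r(1−r^3)/(1−r)
        = 0.5782 × 0.2921 × (1 − 0.02492) / (1 − 0.2921) = 0.2326 mg/L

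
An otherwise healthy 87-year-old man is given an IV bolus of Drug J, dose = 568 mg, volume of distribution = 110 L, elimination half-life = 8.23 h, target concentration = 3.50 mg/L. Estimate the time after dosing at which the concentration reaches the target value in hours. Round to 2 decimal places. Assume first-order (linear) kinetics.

4.62 h

C₀ = Dose / Vd = 568.0 / 110 = 5.164 mg/L
k = ln2 / t½ = 0.693147 / 8.23 = 0.08422 h⁻¹
t = ln(C₀ / C) / k = ln(5.164 / 3.50) / 0.08422
  = ln(1.475) / 0.08422 = 0.3887 / 0.08422 = 4.615 h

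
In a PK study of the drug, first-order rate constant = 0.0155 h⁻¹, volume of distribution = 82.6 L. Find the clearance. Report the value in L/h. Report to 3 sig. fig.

1.28 L/h

CL = k × Vd = 0.0155 × 82.6 = 1.280 L/h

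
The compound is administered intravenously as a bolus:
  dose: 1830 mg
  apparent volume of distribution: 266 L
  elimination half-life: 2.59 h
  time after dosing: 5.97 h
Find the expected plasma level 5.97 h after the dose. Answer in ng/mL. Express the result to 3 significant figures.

1390 ng/mL

C₀ = Dose / Vd = 1830 / 266 = 6.880 mg/L
k = ln2 / t½ = 0.693147 / 2.59 = 0.2676 h⁻¹
C = C₀ · e^(−k·t) = 6.880 × e^(−0.2676 × 5.97)
  = 6.880 × 0.2024 = 1.393 mg/L
Convert: 1.393 mg/L × 1000 = 1393 ng/mL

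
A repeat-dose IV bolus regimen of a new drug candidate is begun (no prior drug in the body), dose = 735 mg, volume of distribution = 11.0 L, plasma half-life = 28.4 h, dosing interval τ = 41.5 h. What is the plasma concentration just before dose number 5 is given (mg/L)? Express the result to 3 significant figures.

37.4 mg/L

C₀ per dose = Dose / Vd = 735 / 11.0 = 66.82 mg/L
k = ln2 / t½ = 0.693147 / 28.4 = 0.02441 h⁻¹
Fraction remaining after one interval: r = e^(−kτ) = e^(−0.02441 × 41.5) = 0.3631
Before dose 5, 4 doses have been given (aged 1τ, 2τ, 3τ, 4τ).
C_trough = C₀ × (r + r² + … + r^4) = C₀ × r(1−r^4)/(1−r)
        = 66.82 × 0.3631 × (1 − 0.01738) / (1 − 0.3631) = 37.43 mg/L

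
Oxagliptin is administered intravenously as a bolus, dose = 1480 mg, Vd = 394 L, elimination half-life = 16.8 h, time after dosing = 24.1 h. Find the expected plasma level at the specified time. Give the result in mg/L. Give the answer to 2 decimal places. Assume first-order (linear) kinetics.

1.39 mg/L

C₀ = Dose / Vd = 1480 / 394 = 3.756 mg/L
k = ln2 / t½ = 0.693147 / 16.8 = 0.04126 h⁻¹
C = C₀ · e^(−k·t) = 3.756 × e^(−0.04126 × 24.1)
  = 3.756 × 0.3700 = 1.390 mg/L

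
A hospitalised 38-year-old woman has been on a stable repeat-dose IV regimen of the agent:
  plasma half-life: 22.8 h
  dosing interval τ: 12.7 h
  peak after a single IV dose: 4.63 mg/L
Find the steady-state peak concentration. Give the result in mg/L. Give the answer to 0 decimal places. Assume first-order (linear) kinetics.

14 mg/L

k = ln2 / t½ = 0.693147 / 22.8 = 0.03040 h⁻¹
e^(−kτ) = e^(−0.03040 × 12.7) = 0.6797
Accumulation ratio R = 1 / (1 − e^(−kτ)) = 1 / (1 − 0.6797) = 3.122
Steady-state peak = C₀ × R = 4.63 × 3.122 = 14.45 mg/L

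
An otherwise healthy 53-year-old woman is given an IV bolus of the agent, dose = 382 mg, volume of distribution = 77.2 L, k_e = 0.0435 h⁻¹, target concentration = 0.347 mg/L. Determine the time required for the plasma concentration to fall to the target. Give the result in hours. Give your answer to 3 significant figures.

61.1 h

C₀ = Dose / Vd = 382.0 / 77.2 = 4.948 mg/L
t = ln(C₀ / C) / k = ln(4.948 / 0.347) / 0.04350
  = ln(14.26) / 0.04350 = 2.657 / 0.04350 = 61.08 h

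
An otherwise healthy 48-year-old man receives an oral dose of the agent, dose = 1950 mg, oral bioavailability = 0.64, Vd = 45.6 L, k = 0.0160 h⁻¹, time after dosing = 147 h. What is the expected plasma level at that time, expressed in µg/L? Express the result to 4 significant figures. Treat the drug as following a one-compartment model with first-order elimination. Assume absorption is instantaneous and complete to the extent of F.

Amount reaching circulation = F × Dose = 0.64 × 1950 = 1248 mg
C₀ = F·Dose / Vd = 1248 / 45.6 = 27.37 mg/L
C = C₀ · e^(−k·t) = 27.37 × e^(−0.01600 × 147)
  = 27.37 × 0.09518 = 2.605 mg/L
Convert: 2.605 mg/L × 1000 = 2605 µg/L

2605 µg/L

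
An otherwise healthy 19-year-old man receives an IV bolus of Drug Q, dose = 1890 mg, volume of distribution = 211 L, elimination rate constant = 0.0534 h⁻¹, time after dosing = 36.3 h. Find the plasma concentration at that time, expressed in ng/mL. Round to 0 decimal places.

C₀ = Dose / Vd = 1890 / 211 = 8.957 mg/L
C = C₀ · e^(−k·t) = 8.957 × e^(−0.05340 × 36.3)
  = 8.957 × 0.1439 = 1.289 mg/L
Convert: 1.289 mg/L × 1000 = 1289 ng/mL

1289 ng/mL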